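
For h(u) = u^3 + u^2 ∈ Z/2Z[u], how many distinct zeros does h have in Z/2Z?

Evaluate at each of the 2 elements of Z/2Z:
h(0) = 0 → root; h(1) = 0 → root.
Roots: {0, 1}.

2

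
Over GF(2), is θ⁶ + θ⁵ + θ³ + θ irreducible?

No

Write P(θ) = θ⁶ + θ⁵ + θ³ + θ.
Check for roots in GF(2): P(0) = 0 → root; P(1) = 0 → root.
P(0) = 0, so (θ) divides P(θ); P is reducible.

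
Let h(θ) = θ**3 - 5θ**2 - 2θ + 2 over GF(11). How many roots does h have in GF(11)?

Evaluate at each of the 11 elements of GF(11):
h(0) = 2; h(1) = 7; h(2) = 8; h(3) = 0 → root; h(4) = 0 → root; h(5) = 3; h(6) = 4; h(7) = 9; h(8) = 2; h(9) = 0 → root; h(10) = 9.
Roots: {3, 4, 9}.

3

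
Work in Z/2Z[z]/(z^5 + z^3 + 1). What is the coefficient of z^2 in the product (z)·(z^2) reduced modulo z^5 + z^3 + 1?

Multiply in Z/2Z[z]: (z)·(z^2) = z^3.
Reduced: z^3.

0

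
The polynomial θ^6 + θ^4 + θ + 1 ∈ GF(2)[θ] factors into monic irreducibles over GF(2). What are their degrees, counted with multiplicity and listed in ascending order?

1, 2, 3

Write h(θ) = θ^6 + θ^4 + θ + 1.
Roots in GF(2): h(0) = 1; h(1) = 0 → root.
Linear factors from roots: (θ + 1).
Complete factorization: h(θ) = (θ + 1)·(θ^2 + θ + 1)·(θ^3 + θ + 1).
Factor degrees with multiplicity: 1 + 2 + 3 = 6.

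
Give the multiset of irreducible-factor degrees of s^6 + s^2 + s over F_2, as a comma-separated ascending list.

Write g(s) = s^6 + s^2 + s.
Roots in F_2: g(0) = 0 → root; g(1) = 1.
Linear factors from roots: (s).
Complete factorization: g(s) = (s)·(s^2 + s + 1)·(s^3 + s^2 + 1).
Factor degrees with multiplicity: 1 + 2 + 3 = 6.

1, 2, 3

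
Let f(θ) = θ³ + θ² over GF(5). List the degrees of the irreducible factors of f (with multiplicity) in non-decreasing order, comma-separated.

Roots in GF(5): f(0) = 0 → root; f(1) = 2; f(2) = 2; f(3) = 1; f(4) = 0 → root.
Linear factors from roots: (θ), (θ + 1).
Complete factorization: f(θ) = (θ + 1)·(θ)^2.
Factor degrees with multiplicity: 1 + 1 + 1 = 3.

1, 1, 1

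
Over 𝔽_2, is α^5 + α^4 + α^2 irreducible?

No

Write h(α) = α^5 + α^4 + α^2.
Check for roots in 𝔽_2: h(0) = 0 → root; h(1) = 1.
h(0) = 0, so (α) divides h(α); h is reducible.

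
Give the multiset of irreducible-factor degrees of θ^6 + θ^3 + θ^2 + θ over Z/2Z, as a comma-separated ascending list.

Write g(θ) = θ^6 + θ^3 + θ^2 + θ.
Roots in Z/2Z: g(0) = 0 → root; g(1) = 0 → root.
Linear factors from roots: (θ), (θ + 1).
Complete factorization: g(θ) = (θ)·(θ + 1)^2·(θ^3 + θ + 1).
Factor degrees with multiplicity: 1 + 1 + 1 + 3 = 6.

1, 1, 1, 3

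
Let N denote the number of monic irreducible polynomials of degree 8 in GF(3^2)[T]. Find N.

Gauss's count: N_{9}(8) = (1/8) Σ_{d|8} μ(8/d)·9^d.
Divisors of 8: 1, 2, 4, 8; μ(8/d) for each: 0, 0, -1, 1.
Σ = − 9^4 + 9^8 = 43040160.
N = 43040160/8 = 5380020.

5380020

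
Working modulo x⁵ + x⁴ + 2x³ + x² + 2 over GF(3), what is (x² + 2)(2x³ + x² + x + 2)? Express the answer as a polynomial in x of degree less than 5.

2x^4 + x^3 + 2x^2 + 2x

Multiply in GF(3)[x]: (x² + 2)·(2x³ + x² + x + 2) = 2x⁵ + x⁴ + 2x³ + x² + 2x + 1.
Reduce using x⁵ ≡ 2x⁴ + x³ + 2x² + 1 (mod x⁵ + x⁴ + 2x³ + x² + 2).
Reduced: 2x⁴ + x³ + 2x² + 2x.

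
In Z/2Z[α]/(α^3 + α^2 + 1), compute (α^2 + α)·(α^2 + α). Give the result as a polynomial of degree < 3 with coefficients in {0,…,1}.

α + 1

Multiply in Z/2Z[α]: (α^2 + α)·(α^2 + α) = α^4 + α^2.
Reduce using α^3 ≡ α^2 + 1 (mod α^3 + α^2 + 1).
Reduced: α + 1.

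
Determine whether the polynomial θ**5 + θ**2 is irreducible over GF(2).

Write f(θ) = θ**5 + θ**2.
Check for roots in GF(2): f(0) = 0 → root; f(1) = 0 → root.
f(0) = 0, so (θ) divides f(θ); f is reducible.

No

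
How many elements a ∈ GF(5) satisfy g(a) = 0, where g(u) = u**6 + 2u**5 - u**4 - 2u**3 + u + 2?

2

Evaluate at each of the 5 elements of GF(5):
g(0) = 2; g(1) = 3; g(2) = 0 → root; g(3) = 0 → root; g(4) = 1.
Roots: {2, 3}.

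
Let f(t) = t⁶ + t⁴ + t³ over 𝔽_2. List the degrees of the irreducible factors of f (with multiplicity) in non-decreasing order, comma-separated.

1, 1, 1, 3

Roots in 𝔽_2: f(0) = 0 → root; f(1) = 1.
Linear factors from roots: (t).
Complete factorization: f(t) = (t)^3·(t³ + t + 1).
Factor degrees with multiplicity: 1 + 1 + 1 + 3 = 6.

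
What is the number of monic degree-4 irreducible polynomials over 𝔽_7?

588

x^(7^4) − x is the product of all monic irreducibles of degree dividing 4; Möbius inversion gives N = (1/4) Σ μ(4/d)·7^d.
Divisors of 4: 1, 2, 4; μ(4/d) for each: 0, -1, 1.
Σ = − 7^2 + 7^4 = 2352.
N = 2352/4 = 588.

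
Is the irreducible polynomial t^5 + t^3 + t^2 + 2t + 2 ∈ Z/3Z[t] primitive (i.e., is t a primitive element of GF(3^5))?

No

Write f(t) = t^5 + t^3 + t^2 + 2t + 2.
|GF(3^5)^×| = 3^5 − 1 = 242. Prime factorization: 242 = 2·11^2.
f is primitive ⇔ t has order 242 in GF(3)[t]/(f), i.e. t^(242/q) ≠ 1 for each prime q | 242.
t^(121) mod f = 1
t^(22) mod f = 2t + 1.
Since t^(121) = 1, the order of t divides 121 < 242; not primitive.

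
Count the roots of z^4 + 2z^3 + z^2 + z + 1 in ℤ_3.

2

Write h(z) = z^4 + 2z^3 + z^2 + z + 1.
Evaluate at each of the 3 elements of ℤ_3:
h(0) = 1; h(1) = 0 → root; h(2) = 0 → root.
Roots: {1, 2}.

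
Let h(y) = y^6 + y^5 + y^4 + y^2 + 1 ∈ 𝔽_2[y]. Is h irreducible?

Check for roots in 𝔽_2: h(0) = 1; h(1) = 1.
No roots, so no linear factors.
Monic irreducibles of degree 2 over GF(2): y^2 + y + 1.
None of them divide h (all give nonzero remainder).
Monic irreducibles of degree 3 over GF(2): y^3 + y + 1, y^3 + y^2 + 1.
None of them divide h (all give nonzero remainder).
No irreducible factor of degree ≤ 3 exists, so h is irreducible over GF(2).

Yes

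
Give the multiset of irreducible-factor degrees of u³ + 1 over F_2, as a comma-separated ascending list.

Write g(u) = u³ + 1.
Roots in F_2: g(0) = 1; g(1) = 0 → root.
Linear factors from roots: (u + 1).
Complete factorization: g(u) = (u + 1)·(u² + u + 1).
Factor degrees with multiplicity: 1 + 2 = 3.

1, 2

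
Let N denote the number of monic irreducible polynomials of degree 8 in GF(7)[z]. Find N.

720300

x^(7^8) − x is the product of all monic irreducibles of degree dividing 8; Möbius inversion gives N = (1/8) Σ μ(8/d)·7^d.
Divisors of 8: 1, 2, 4, 8; μ(8/d) for each: 0, 0, -1, 1.
Σ = − 7^4 + 7^8 = 5762400.
N = 5762400/8 = 720300.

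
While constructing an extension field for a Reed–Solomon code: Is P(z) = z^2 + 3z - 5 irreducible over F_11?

Check each element of F_11 for a root: P(0)=6, P(1)=10, P(2)=5, P(3)=2, P(4)=1, P(5)=2, P(6)=5, P(7)=10, P(8)=6, P(9)=4, P(10)=4.
No roots. A degree-2 polynomial over a field with no linear factor is irreducible.

Yes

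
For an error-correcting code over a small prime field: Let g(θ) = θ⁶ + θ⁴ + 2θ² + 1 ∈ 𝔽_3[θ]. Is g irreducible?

Yes

Check for roots in 𝔽_3: g(0) = 1; g(1) = 2; g(2) = 2.
No roots, so no linear factors.
Monic irreducibles of degree 2 over GF(3): θ² + 1, θ² + θ + 2, θ² + 2θ + 2.
None of them divide g (all give nonzero remainder).
Degree-3 irreducible divisors: test the 8 monic irreducibles of degree 3 over GF(3).
None of them divide g (all give nonzero remainder).
No irreducible factor of degree ≤ 3 exists, so g is irreducible over GF(3).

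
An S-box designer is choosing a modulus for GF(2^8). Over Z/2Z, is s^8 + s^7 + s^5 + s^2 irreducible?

Write g(s) = s^8 + s^7 + s^5 + s^2.
Check for roots in Z/2Z: g(0) = 0 → root; g(1) = 0 → root.
g(0) = 0, so (s) divides g(s); g is reducible.

No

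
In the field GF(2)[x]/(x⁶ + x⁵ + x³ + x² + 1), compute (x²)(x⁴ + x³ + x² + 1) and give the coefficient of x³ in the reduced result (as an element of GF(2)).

Multiply in GF(2)[x]: (x²)·(x⁴ + x³ + x² + 1) = x⁶ + x⁵ + x⁴ + x².
Reduce using x⁶ ≡ x⁵ + x³ + x² + 1 (mod x⁶ + x⁵ + x³ + x² + 1).
Reduced: x⁴ + x³ + 1.

1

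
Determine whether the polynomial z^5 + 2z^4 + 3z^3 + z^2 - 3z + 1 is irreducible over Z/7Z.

Write m(z) = z^5 + 2z^4 + 3z^3 + z^2 - 3z + 1.
Check for roots in Z/7Z: m(0) = 1; m(1) = 5; m(2) = 3; m(3) = 4; m(4) = 4; m(5) = 1; m(6) = 3.
No roots, so no linear factors.
Degree-2 irreducible divisors: test the 21 monic irreducibles of degree 2 over GF(7).
None of them divide m (all give nonzero remainder).
No irreducible factor of degree ≤ 2 exists, so m is irreducible over GF(7).

Yes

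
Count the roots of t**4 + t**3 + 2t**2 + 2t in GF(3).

Write f(t) = t**4 + t**3 + 2t**2 + 2t.
Evaluate at each of the 3 elements of GF(3):
f(0) = 0 → root; f(1) = 0 → root; f(2) = 0 → root.
Roots: {0, 1, 2}.

3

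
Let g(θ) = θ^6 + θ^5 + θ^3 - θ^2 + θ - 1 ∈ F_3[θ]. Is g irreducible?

Yes

Check for roots in F_3: g(0) = 2; g(1) = 2; g(2) = 2.
No roots, so no linear factors.
Monic irreducibles of degree 2 over GF(3): θ^2 + 1, θ^2 + θ - 1, θ^2 - θ - 1.
None of them divide g (all give nonzero remainder).
Degree-3 irreducible divisors: test the 8 monic irreducibles of degree 3 over GF(3).
None of them divide g (all give nonzero remainder).
No irreducible factor of degree ≤ 3 exists, so g is irreducible over GF(3).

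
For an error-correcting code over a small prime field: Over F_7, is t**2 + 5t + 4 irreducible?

Write f(t) = t**2 + 5t + 4.
Check for roots in F_7: f(0) = 4; f(1) = 3; f(2) = 4; f(3) = 0 → root; f(4) = 5; f(5) = 5; f(6) = 0 → root.
f(3) = 0, so (t − 3) divides f(t); f is reducible.

No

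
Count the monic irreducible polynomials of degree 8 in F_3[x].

810

The number of monic irreducibles of degree 8 over GF(3) is (1/8)·Σ_{d∣8} μ(8/d) 3^d.
Divisors of 8: 1, 2, 4, 8; μ(8/d) for each: 0, 0, -1, 1.
Σ = − 3^4 + 3^8 = 6480.
N = 6480/8 = 810.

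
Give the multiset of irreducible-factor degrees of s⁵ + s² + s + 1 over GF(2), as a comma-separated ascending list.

1, 1, 3

Write h(s) = s⁵ + s² + s + 1.
Roots in GF(2): h(0) = 1; h(1) = 0 → root.
Linear factors from roots: (s + 1).
Complete factorization: h(s) = (s + 1)^2·(s³ + s + 1).
Factor degrees with multiplicity: 1 + 1 + 3 = 5.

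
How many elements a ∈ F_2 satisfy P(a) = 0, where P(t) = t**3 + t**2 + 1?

Evaluate at each of the 2 elements of F_2:
P(0) = 1; P(1) = 1.
No element is a root.

0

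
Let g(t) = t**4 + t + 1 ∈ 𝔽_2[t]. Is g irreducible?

Check for roots in 𝔽_2: g(0) = 1; g(1) = 1.
No roots, so no linear factors.
Monic irreducibles of degree 2 over GF(2): t**2 + t + 1.
None of them divide g (all give nonzero remainder).
No irreducible factor of degree ≤ 2 exists, so g is irreducible over GF(2).

Yes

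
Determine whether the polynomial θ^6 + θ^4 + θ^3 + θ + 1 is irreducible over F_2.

Yes

Write P(θ) = θ^6 + θ^4 + θ^3 + θ + 1.
Check for roots in F_2: P(0) = 1; P(1) = 1.
No roots, so no linear factors.
Monic irreducibles of degree 2 over GF(2): θ^2 + θ + 1.
None of them divide P (all give nonzero remainder).
Monic irreducibles of degree 3 over GF(2): θ^3 + θ + 1, θ^3 + θ^2 + 1.
None of them divide P (all give nonzero remainder).
No irreducible factor of degree ≤ 3 exists, so P is irreducible over GF(2).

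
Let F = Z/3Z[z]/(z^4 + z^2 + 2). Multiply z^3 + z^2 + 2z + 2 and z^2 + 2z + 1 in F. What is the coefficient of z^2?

Multiply in Z/3Z[z]: (z^3 + z^2 + 2z + 2)·(z^2 + 2z + 1) = z^5 + 2z^3 + z^2 + 2.
Reduce using z^4 ≡ 2z^2 + 1 (mod z^4 + z^2 + 2).
Reduced: z^3 + z^2 + z + 2.

1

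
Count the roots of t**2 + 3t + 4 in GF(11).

Write P(t) = t**2 + 3t + 4.
Evaluate at each of the 11 elements of GF(11):
P(0) = 4; P(1) = 8; P(2) = 3; P(3) = 0 → root; P(4) = 10; P(5) = 0 → root; P(6) = 3; P(7) = 8; P(8) = 4; P(9) = 2; P(10) = 2.
Roots: {3, 5}.

2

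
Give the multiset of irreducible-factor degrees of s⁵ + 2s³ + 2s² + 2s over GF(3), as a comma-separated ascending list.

1, 1, 1, 2

Write h(s) = s⁵ + 2s³ + 2s² + 2s.
Roots in GF(3): h(0) = 0 → root; h(1) = 1; h(2) = 0 → root.
Linear factors from roots: (s), (s + 1).
Complete factorization: h(s) = (s)·(s + 1)^2·(s² + s + 2).
Factor degrees with multiplicity: 1 + 1 + 1 + 2 = 5.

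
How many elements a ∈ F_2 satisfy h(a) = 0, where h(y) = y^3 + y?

2

Evaluate at each of the 2 elements of F_2:
h(0) = 0 → root; h(1) = 0 → root.
Roots: {0, 1}.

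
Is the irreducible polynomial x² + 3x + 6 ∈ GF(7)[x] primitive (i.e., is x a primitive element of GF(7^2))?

No

Write f(x) = x² + 3x + 6.
|GF(7^2)^×| = 7^2 − 1 = 48. Prime factorization: 48 = 2^4·3.
f is primitive ⇔ x has order 48 in GF(7)[x]/(f), i.e. x^(48/q) ≠ 1 for each prime q | 48.
x^(24) mod f = 6.
x^(16) mod f = 1
Since x^(16) = 1, the order of x divides 16 < 48; not primitive.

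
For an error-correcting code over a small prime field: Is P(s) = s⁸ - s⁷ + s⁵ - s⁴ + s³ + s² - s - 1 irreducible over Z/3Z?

Check for roots in Z/3Z: P(0) = 2; P(1) = 0 → root; P(2) = 0 → root.
P(1) = 0, so (s − 1) divides P(s); P is reducible.

No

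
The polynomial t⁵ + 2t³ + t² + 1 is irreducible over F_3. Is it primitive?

Write f(t) = t⁵ + 2t³ + t² + 1.
|GF(3^5)^×| = 3^5 − 1 = 242. Prime factorization: 242 = 2·11^2.
f is primitive ⇔ t has order 242 in GF(3)[t]/(f), i.e. t^(242/q) ≠ 1 for each prime q | 242.
t^(121) mod f = 2.
t^(22) mod f = t² + 2t + 2.
None equal 1, so t has full order 242; f is primitive.

Yes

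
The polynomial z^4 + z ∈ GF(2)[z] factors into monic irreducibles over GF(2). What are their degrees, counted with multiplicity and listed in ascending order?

1, 1, 2

Write f(z) = z^4 + z.
Roots in GF(2): f(0) = 0 → root; f(1) = 0 → root.
Linear factors from roots: (z), (z + 1).
Complete factorization: f(z) = (z)·(z + 1)·(z^2 + z + 1).
Factor degrees with multiplicity: 1 + 1 + 2 = 4.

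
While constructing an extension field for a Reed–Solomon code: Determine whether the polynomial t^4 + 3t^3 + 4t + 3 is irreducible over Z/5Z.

Yes

Write h(t) = t^4 + 3t^3 + 4t + 3.
Check for roots in Z/5Z: h(0) = 3; h(1) = 1; h(2) = 1; h(3) = 2; h(4) = 2.
No roots, so no linear factors.
Degree-2 irreducible divisors: test the 10 monic irreducibles of degree 2 over GF(5).
None of them divide h (all give nonzero remainder).
No irreducible factor of degree ≤ 2 exists, so h is irreducible over GF(5).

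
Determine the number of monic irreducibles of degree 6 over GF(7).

19544

By the necklace-counting formula, N_7(6) = (1/6) Σ_{d|6} μ(6/d)·7^d.
Divisors of 6: 1, 2, 3, 6; μ(6/d) for each: 1, -1, -1, 1.
Σ = 7^1 − 7^2 − 7^3 + 7^6 = 117264.
N = 117264/6 = 19544.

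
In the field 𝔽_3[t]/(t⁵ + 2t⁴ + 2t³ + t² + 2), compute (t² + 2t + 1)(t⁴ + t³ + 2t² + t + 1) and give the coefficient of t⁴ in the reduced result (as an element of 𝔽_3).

Multiply in 𝔽_3[t]: (t² + 2t + 1)·(t⁴ + t³ + 2t² + t + 1) = t⁶ + 2t⁴ + 2t² + 1.
Reduce using t⁵ ≡ t⁴ + t³ + 2t² + 1 (mod t⁵ + 2t⁴ + 2t³ + t² + 2).
Reduced: t⁴ + t² + t + 2.

1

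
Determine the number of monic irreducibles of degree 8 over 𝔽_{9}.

5380020

By the necklace-counting formula, N_9(8) = (1/8) Σ_{d|8} μ(8/d)·9^d.
Divisors of 8: 1, 2, 4, 8; μ(8/d) for each: 0, 0, -1, 1.
Σ = − 9^4 + 9^8 = 43040160.
N = 43040160/8 = 5380020.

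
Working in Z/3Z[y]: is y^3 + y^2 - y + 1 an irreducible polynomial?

Yes

Write m(y) = y^3 + y^2 - y + 1.
Check for roots in Z/3Z: m(0) = 1; m(1) = 2; m(2) = 2.
No roots. A degree-3 polynomial over a field with no linear factor is irreducible.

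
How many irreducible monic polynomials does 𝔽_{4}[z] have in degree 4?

By the necklace-counting formula, N_4(4) = (1/4) Σ_{d|4} μ(4/d)·4^d.
Divisors of 4: 1, 2, 4; μ(4/d) for each: 0, -1, 1.
Σ = − 4^2 + 4^4 = 240.
N = 240/4 = 60.

60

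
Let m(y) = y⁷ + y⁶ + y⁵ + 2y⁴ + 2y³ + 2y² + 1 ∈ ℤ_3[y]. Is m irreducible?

Check for roots in ℤ_3: m(0) = 1; m(1) = 1; m(2) = 2.
No roots, so no linear factors.
Monic irreducibles of degree 2 over GF(3): y² + 1, y² + y + 2, y² + 2y + 2.
None of them divide m (all give nonzero remainder).
Degree-3 irreducible divisors: test the 8 monic irreducibles of degree 3 over GF(3).
None of them divide m (all give nonzero remainder).
No irreducible factor of degree ≤ 3 exists, so m is irreducible over GF(3).

Yes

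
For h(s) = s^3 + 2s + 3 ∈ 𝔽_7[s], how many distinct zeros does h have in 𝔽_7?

1

Evaluate at each of the 7 elements of 𝔽_7:
h(0) = 3; h(1) = 6; h(2) = 1; h(3) = 1; h(4) = 5; h(5) = 5; h(6) = 0 → root.
Roots: {6}.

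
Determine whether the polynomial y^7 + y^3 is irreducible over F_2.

No

Write m(y) = y^7 + y^3.
Check for roots in F_2: m(0) = 0 → root; m(1) = 0 → root.
m(0) = 0, so (y) divides m(y); m is reducible.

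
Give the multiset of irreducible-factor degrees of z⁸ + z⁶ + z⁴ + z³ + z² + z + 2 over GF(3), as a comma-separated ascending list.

2, 2, 4

Write h(z) = z⁸ + z⁶ + z⁴ + z³ + z² + z + 2.
Roots in GF(3): h(0) = 2; h(1) = 2; h(2) = 1.
Complete factorization: h(z) = (z² + 2z + 2)^2·(z⁴ + 2z³ + 2).
Factor degrees with multiplicity: 2 + 2 + 4 = 8.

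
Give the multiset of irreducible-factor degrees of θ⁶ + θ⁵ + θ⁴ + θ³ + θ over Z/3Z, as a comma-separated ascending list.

1, 2, 3

Write h(θ) = θ⁶ + θ⁵ + θ⁴ + θ³ + θ.
Roots in Z/3Z: h(0) = 0 → root; h(1) = 2; h(2) = 2.
Linear factors from roots: (θ).
Complete factorization: h(θ) = (θ)·(θ² + θ + 2)·(θ³ + 2θ + 2).
Factor degrees with multiplicity: 1 + 2 + 3 = 6.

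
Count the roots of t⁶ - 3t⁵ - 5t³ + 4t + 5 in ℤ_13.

3

Write P(t) = t⁶ - 3t⁵ - 5t³ + 4t + 5.
Evaluate at each of the 13 elements of ℤ_13:
P(0) = 5; P(1) = 2; P(2) = 6; P(3) = 12; P(4) = 10; P(5) = 8; P(6) = 8; P(7) = 0 → root; P(8) = 0 → root; P(9) = 2; P(10) = 0 → root; P(11) = 2; P(12) = 10.
Roots: {7, 8, 10}.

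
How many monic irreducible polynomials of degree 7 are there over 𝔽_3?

Gauss's count: N_{3}(7) = (1/7) Σ_{d|7} μ(7/d)·3^d.
Divisors of 7: 1, 7; μ(7/d) for each: -1, 1.
Σ = − 3^1 + 3^7 = 2184.
N = 2184/7 = 312.

312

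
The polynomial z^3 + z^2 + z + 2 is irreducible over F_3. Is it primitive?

Write f(z) = z^3 + z^2 + z + 2.
|GF(3^3)^×| = 3^3 − 1 = 26. Prime factorization: 26 = 2·13.
f is primitive ⇔ z has order 26 in GF(3)[z]/(f), i.e. z^(26/q) ≠ 1 for each prime q | 26.
z^(13) mod f = 1
z^(2) mod f = z^2.
Since z^(13) = 1, the order of z divides 13 < 26; not primitive.

No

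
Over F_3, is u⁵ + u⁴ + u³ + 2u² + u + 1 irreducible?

Yes

Write f(u) = u⁵ + u⁴ + u³ + 2u² + u + 1.
Check for roots in F_3: f(0) = 1; f(1) = 1; f(2) = 1.
No roots, so no linear factors.
Monic irreducibles of degree 2 over GF(3): u² + 1, u² + u + 2, u² + 2u + 2.
None of them divide f (all give nonzero remainder).
No irreducible factor of degree ≤ 2 exists, so f is irreducible over GF(3).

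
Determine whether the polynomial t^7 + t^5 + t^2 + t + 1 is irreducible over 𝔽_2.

Write g(t) = t^7 + t^5 + t^2 + t + 1.
Check for roots in 𝔽_2: g(0) = 1; g(1) = 1.
No roots, so no linear factors.
Monic irreducibles of degree 2 over GF(2): t^2 + t + 1.
None of them divide g (all give nonzero remainder).
Monic irreducibles of degree 3 over GF(2): t^3 + t + 1, t^3 + t^2 + 1.
None of them divide g (all give nonzero remainder).
No irreducible factor of degree ≤ 3 exists, so g is irreducible over GF(2).

Yes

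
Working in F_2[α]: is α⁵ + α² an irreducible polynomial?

Write g(α) = α⁵ + α².
Check for roots in F_2: g(0) = 0 → root; g(1) = 0 → root.
g(0) = 0, so (α) divides g(α); g is reducible.

No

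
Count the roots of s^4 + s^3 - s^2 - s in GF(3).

Write h(s) = s^4 + s^3 - s^2 - s.
Evaluate at each of the 3 elements of GF(3):
h(0) = 0 → root; h(1) = 0 → root; h(2) = 0 → root.
Roots: {0, 1, 2}.

3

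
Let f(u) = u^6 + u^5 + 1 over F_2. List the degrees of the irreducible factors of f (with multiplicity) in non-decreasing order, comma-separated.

Roots in F_2: f(0) = 1; f(1) = 1.
Complete factorization: f(u) = (u^6 + u^5 + 1).
Factor degrees with multiplicity: 6 = 6.

6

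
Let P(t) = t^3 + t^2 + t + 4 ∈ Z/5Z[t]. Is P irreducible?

Check for roots in Z/5Z: P(0) = 4; P(1) = 2; P(2) = 3; P(3) = 3; P(4) = 3.
No roots. A degree-3 polynomial over a field with no linear factor is irreducible.

Yes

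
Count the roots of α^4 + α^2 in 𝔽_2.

2

Write f(α) = α^4 + α^2.
Evaluate at each of the 2 elements of 𝔽_2:
f(0) = 0 → root; f(1) = 0 → root.
Roots: {0, 1}.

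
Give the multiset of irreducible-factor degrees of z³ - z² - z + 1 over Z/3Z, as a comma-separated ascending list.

Write g(z) = z³ - z² - z + 1.
Roots in Z/3Z: g(0) = 1; g(1) = 0 → root; g(2) = 0 → root.
Linear factors from roots: (z - 1), (z + 1).
Complete factorization: g(z) = (z + 1)·(z - 1)^2.
Factor degrees with multiplicity: 1 + 1 + 1 = 3.

1, 1, 1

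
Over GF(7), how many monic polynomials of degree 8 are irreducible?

Gauss's count: N_{7}(8) = (1/8) Σ_{d|8} μ(8/d)·7^d.
Divisors of 8: 1, 2, 4, 8; μ(8/d) for each: 0, 0, -1, 1.
Σ = − 7^4 + 7^8 = 5762400.
N = 5762400/8 = 720300.

720300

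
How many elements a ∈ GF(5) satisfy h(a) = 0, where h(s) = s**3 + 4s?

Evaluate at each of the 5 elements of GF(5):
h(0) = 0 → root; h(1) = 0 → root; h(2) = 1; h(3) = 4; h(4) = 0 → root.
Roots: {0, 1, 4}.

3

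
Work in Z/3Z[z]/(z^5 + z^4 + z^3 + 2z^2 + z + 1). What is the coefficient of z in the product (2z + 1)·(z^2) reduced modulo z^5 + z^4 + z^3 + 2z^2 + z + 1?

0

Multiply in Z/3Z[z]: (2z + 1)·(z^2) = 2z^3 + z^2.
Reduced: 2z^3 + z^2.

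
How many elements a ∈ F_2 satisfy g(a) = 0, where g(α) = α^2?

Evaluate at each of the 2 elements of F_2:
g(0) = 0 → root; g(1) = 1.
Roots: {0}.

1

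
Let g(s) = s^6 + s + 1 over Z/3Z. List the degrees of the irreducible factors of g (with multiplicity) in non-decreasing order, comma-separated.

1, 2, 3

Roots in Z/3Z: g(0) = 1; g(1) = 0 → root; g(2) = 1.
Linear factors from roots: (s + 2).
Complete factorization: g(s) = (s + 2)·(s^2 + 2s + 2)·(s^3 + 2s^2 + s + 1).
Factor degrees with multiplicity: 1 + 2 + 3 = 6.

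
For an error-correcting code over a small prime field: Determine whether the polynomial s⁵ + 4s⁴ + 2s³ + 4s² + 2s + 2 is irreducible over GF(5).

No

Write f(s) = s⁵ + 4s⁴ + 2s³ + 4s² + 2s + 2.
Check for roots in GF(5): f(0) = 2; f(1) = 0 → root; f(2) = 4; f(3) = 0 → root; f(4) = 0 → root.
f(1) = 0, so (s − 1) divides f(s); f is reducible.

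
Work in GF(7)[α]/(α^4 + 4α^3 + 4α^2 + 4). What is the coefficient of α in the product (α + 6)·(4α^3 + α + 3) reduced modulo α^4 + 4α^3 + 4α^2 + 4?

2

Multiply in GF(7)[α]: (α + 6)·(4α^3 + α + 3) = 4α^4 + 3α^3 + α^2 + 2α + 4.
Reduce using α^4 ≡ 3α^3 + 3α^2 + 3 (mod α^4 + 4α^3 + 4α^2 + 4).
Reduced: α^3 + 6α^2 + 2α + 2.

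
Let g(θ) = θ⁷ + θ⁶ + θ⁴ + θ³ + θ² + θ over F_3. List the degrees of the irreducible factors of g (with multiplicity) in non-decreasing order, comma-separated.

Roots in F_3: g(0) = 0 → root; g(1) = 0 → root; g(2) = 0 → root.
Linear factors from roots: (θ), (θ + 2), (θ + 1).
Complete factorization: g(θ) = (θ)·(θ + 1)·(θ + 2)·(θ⁴ + θ³ + θ² + 2θ + 2).
Factor degrees with multiplicity: 1 + 1 + 1 + 4 = 7.

1, 1, 1, 4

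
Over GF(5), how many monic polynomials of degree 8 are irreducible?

48750

By the necklace-counting formula, N_5(8) = (1/8) Σ_{d|8} μ(8/d)·5^d.
Divisors of 8: 1, 2, 4, 8; μ(8/d) for each: 0, 0, -1, 1.
Σ = − 5^4 + 5^8 = 390000.
N = 390000/8 = 48750.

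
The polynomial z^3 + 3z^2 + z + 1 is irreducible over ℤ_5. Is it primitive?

No

Write f(z) = z^3 + 3z^2 + z + 1.
|GF(5^3)^×| = 5^3 − 1 = 124. Prime factorization: 124 = 2^2·31.
f is primitive ⇔ z has order 124 in GF(5)[z]/(f), i.e. z^(124/q) ≠ 1 for each prime q | 124.
z^(62) mod f = 1
z^(4) mod f = 3z^2 + 2z + 3.
Since z^(62) = 1, the order of z divides 62 < 124; not primitive.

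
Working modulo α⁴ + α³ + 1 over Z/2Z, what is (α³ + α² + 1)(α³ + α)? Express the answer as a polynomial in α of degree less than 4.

α^3 + α^2 + α + 1

Multiply in Z/2Z[α]: (α³ + α² + 1)·(α³ + α) = α⁶ + α⁵ + α⁴ + α.
Reduce using α⁴ ≡ α³ + 1 (mod α⁴ + α³ + 1).
Reduced: α³ + α² + α + 1.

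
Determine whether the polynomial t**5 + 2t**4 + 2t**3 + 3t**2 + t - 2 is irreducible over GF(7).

No

Write P(t) = t**5 + 2t**4 + 2t**3 + 3t**2 + t - 2.
Check for roots in GF(7): P(0) = 5; P(1) = 0 → root; P(2) = 1; P(3) = 4; P(4) = 6; P(5) = 6; P(6) = 6.
P(1) = 0, so (t − 1) divides P(t); P is reducible.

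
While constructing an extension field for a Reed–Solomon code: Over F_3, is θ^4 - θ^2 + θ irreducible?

Write P(θ) = θ^4 - θ^2 + θ.
Check for roots in F_3: P(0) = 0 → root; P(1) = 1; P(2) = 2.
P(0) = 0, so (θ) divides P(θ); P is reducible.

No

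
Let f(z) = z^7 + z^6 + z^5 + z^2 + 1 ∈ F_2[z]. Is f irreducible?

Check for roots in F_2: f(0) = 1; f(1) = 1.
No roots, so no linear factors.
Monic irreducibles of degree 2 over GF(2): z^2 + z + 1.
None of them divide f (all give nonzero remainder).
Monic irreducibles of degree 3 over GF(2): z^3 + z + 1, z^3 + z^2 + 1.
None of them divide f (all give nonzero remainder).
No irreducible factor of degree ≤ 3 exists, so f is irreducible over GF(2).

Yes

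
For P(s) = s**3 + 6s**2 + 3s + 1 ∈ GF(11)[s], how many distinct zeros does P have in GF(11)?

3

Evaluate at each of the 11 elements of GF(11):
P(0) = 1; P(1) = 0 → root; P(2) = 6; P(3) = 3; P(4) = 8; P(5) = 5; P(6) = 0 → root; P(7) = 10; P(8) = 8; P(9) = 0 → root; P(10) = 3.
Roots: {1, 6, 9}.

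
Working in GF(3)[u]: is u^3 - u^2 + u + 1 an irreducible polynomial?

Write P(u) = u^3 - u^2 + u + 1.
Check for roots in GF(3): P(0) = 1; P(1) = 2; P(2) = 1.
No roots. A degree-3 polynomial over a field with no linear factor is irreducible.

Yes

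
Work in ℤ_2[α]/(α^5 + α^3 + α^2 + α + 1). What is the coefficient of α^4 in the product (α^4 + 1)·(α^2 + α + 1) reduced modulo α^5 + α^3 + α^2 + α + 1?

Multiply in ℤ_2[α]: (α^4 + 1)·(α^2 + α + 1) = α^6 + α^5 + α^4 + α^2 + α + 1.
Reduce using α^5 ≡ α^3 + α^2 + α + 1 (mod α^5 + α^3 + α^2 + α + 1).
Reduced: α^2 + α.

0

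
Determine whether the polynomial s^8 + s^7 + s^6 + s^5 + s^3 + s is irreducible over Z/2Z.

No

Write f(s) = s^8 + s^7 + s^6 + s^5 + s^3 + s.
Check for roots in Z/2Z: f(0) = 0 → root; f(1) = 0 → root.
f(0) = 0, so (s) divides f(s); f is reducible.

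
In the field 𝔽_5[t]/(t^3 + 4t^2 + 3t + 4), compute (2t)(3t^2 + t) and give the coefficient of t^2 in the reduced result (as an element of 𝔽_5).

Multiply in 𝔽_5[t]: (2t)·(3t^2 + t) = t^3 + 2t^2.
Reduce using t^3 ≡ t^2 + 2t + 1 (mod t^3 + 4t^2 + 3t + 4).
Reduced: 3t^2 + 2t + 1.

3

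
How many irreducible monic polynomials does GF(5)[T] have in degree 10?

x^(5^10) − x is the product of all monic irreducibles of degree dividing 10; Möbius inversion gives N = (1/10) Σ μ(10/d)·5^d.
Divisors of 10: 1, 2, 5, 10; μ(10/d) for each: 1, -1, -1, 1.
Σ = 5^1 − 5^2 − 5^5 + 5^10 = 9762480.
N = 9762480/10 = 976248.

976248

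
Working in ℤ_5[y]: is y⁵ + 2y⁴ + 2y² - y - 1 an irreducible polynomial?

Write h(y) = y⁵ + 2y⁴ + 2y² - y - 1.
Check for roots in ℤ_5: h(0) = 4; h(1) = 3; h(2) = 4; h(3) = 4; h(4) = 3.
No roots, so no linear factors.
Degree-2 irreducible divisors: test the 10 monic irreducibles of degree 2 over GF(5).
None of them divide h (all give nonzero remainder).
No irreducible factor of degree ≤ 2 exists, so h is irreducible over GF(5).

Yes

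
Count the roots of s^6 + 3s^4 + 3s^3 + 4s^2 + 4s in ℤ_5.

Write h(s) = s^6 + 3s^4 + 3s^3 + 4s^2 + 4s.
Evaluate at each of the 5 elements of ℤ_5:
h(0) = 0 → root; h(1) = 0 → root; h(2) = 0 → root; h(3) = 1; h(4) = 1.
Roots: {0, 1, 2}.

3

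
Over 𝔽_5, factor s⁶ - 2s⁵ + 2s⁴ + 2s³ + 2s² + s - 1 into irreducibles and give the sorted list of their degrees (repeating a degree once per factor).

1, 1, 1, 1, 2

Write f(s) = s⁶ - 2s⁵ + 2s⁴ + 2s³ + 2s² + s - 1.
Roots in 𝔽_5: f(0) = 4; f(1) = 0 → root; f(2) = 2; f(3) = 4; f(4) = 3.
Linear factors from roots: (s - 1).
Complete factorization: f(s) = (s - 1)^4·(s² + 2s - 1).
Factor degrees with multiplicity: 1 + 1 + 1 + 1 + 2 = 6.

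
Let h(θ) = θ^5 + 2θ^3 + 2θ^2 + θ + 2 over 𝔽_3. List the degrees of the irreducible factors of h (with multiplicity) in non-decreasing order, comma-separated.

Roots in 𝔽_3: h(0) = 2; h(1) = 2; h(2) = 0 → root.
Linear factors from roots: (θ + 1).
Complete factorization: h(θ) = (θ + 1)·(θ^2 + 1)·(θ^2 + 2θ + 2).
Factor degrees with multiplicity: 1 + 2 + 2 = 5.

1, 2, 2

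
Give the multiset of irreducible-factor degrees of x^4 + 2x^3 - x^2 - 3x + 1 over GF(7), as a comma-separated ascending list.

1, 1, 2

Write h(x) = x^4 + 2x^3 - x^2 - 3x + 1.
Linear factors from roots: (x - 1), (x + 3).
Complete factorization: h(x) = (x + 3)·(x - 1)·(x^2 + 2).
Factor degrees with multiplicity: 1 + 1 + 2 = 4.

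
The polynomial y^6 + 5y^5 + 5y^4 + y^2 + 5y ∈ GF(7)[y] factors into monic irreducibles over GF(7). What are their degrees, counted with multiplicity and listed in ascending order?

1, 1, 2, 2

Write g(y) = y^6 + 5y^5 + 5y^4 + y^2 + 5y.
Linear factors from roots: (y), (y + 4).
Complete factorization: g(y) = (y)·(y + 4)·(y^2 + 3y + 5)·(y^2 + 5y + 2).
Factor degrees with multiplicity: 1 + 1 + 2 + 2 = 6.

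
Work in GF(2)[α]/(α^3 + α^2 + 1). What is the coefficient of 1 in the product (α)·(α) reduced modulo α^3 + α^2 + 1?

Multiply in GF(2)[α]: (α)·(α) = α^2.
Reduced: α^2.

0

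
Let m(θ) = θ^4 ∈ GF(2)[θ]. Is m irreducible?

No

Check for roots in GF(2): m(0) = 0 → root; m(1) = 1.
m(0) = 0, so (θ) divides m(θ); m is reducible.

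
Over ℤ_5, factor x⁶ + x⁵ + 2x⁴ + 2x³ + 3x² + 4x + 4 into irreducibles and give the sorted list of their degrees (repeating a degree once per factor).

Write g(x) = x⁶ + x⁵ + 2x⁴ + 2x³ + 3x² + 4x + 4.
Roots in ℤ_5: g(0) = 4; g(1) = 2; g(2) = 3; g(3) = 1; g(4) = 3.
Complete factorization: g(x) = (x⁶ + x⁵ + 2x⁴ + 2x³ + 3x² + 4x + 4).
Factor degrees with multiplicity: 6 = 6.

6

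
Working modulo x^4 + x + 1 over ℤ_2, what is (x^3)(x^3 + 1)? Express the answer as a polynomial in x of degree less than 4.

x^2

Multiply in ℤ_2[x]: (x^3)·(x^3 + 1) = x^6 + x^3.
Reduce using x^4 ≡ x + 1 (mod x^4 + x + 1).
Reduced: x^2.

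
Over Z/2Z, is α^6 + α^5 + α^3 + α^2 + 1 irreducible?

Yes

Write f(α) = α^6 + α^5 + α^3 + α^2 + 1.
Check for roots in Z/2Z: f(0) = 1; f(1) = 1.
No roots, so no linear factors.
Monic irreducibles of degree 2 over GF(2): α^2 + α + 1.
None of them divide f (all give nonzero remainder).
Monic irreducibles of degree 3 over GF(2): α^3 + α + 1, α^3 + α^2 + 1.
None of them divide f (all give nonzero remainder).
No irreducible factor of degree ≤ 3 exists, so f is irreducible over GF(2).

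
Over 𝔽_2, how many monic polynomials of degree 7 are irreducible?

x^(2^7) − x is the product of all monic irreducibles of degree dividing 7; Möbius inversion gives N = (1/7) Σ μ(7/d)·2^d.
Divisors of 7: 1, 7; μ(7/d) for each: -1, 1.
Σ = − 2^1 + 2^7 = 126.
N = 126/7 = 18.

18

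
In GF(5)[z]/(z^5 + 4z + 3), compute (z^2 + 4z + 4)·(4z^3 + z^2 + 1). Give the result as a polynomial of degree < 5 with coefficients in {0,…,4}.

Multiply in GF(5)[z]: (z^2 + 4z + 4)·(4z^3 + z^2 + 1) = 4z^5 + 2z^4 + 4z + 4.
Reduce using z^5 ≡ z + 2 (mod z^5 + 4z + 3).
Reduced: 2z^4 + 3z + 2.

2z^4 + 3z + 2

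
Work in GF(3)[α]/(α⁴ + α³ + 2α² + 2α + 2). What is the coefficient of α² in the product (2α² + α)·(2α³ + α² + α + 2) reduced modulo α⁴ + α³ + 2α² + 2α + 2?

Multiply in GF(3)[α]: (2α² + α)·(2α³ + α² + α + 2) = α⁵ + α⁴ + 2α² + 2α.
Reduce using α⁴ ≡ 2α³ + α² + α + 1 (mod α⁴ + α³ + 2α² + 2α + 2).
Reduced: α³.

0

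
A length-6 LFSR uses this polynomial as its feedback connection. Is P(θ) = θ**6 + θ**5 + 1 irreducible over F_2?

Check for roots in F_2: P(0) = 1; P(1) = 1.
No roots, so no linear factors.
Monic irreducibles of degree 2 over GF(2): θ**2 + θ + 1.
None of them divide P (all give nonzero remainder).
Monic irreducibles of degree 3 over GF(2): θ**3 + θ + 1, θ**3 + θ**2 + 1.
None of them divide P (all give nonzero remainder).
No irreducible factor of degree ≤ 3 exists, so P is irreducible over GF(2).

Yes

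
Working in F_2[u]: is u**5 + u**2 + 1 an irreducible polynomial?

Write f(u) = u**5 + u**2 + 1.
Check for roots in F_2: f(0) = 1; f(1) = 1.
No roots, so no linear factors.
Monic irreducibles of degree 2 over GF(2): u**2 + u + 1.
None of them divide f (all give nonzero remainder).
No irreducible factor of degree ≤ 2 exists, so f is irreducible over GF(2).

Yes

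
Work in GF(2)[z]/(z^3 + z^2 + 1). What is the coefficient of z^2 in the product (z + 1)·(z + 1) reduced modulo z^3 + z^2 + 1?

Multiply in GF(2)[z]: (z + 1)·(z + 1) = z^2 + 1.
Reduced: z^2 + 1.

1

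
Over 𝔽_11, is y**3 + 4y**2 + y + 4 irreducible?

No

Write m(y) = y**3 + 4y**2 + y + 4.
Check each element of 𝔽_11 for a root: m(0)=4, m(1)=10, m(2)=8, m(3)=4, m(4)=4, m(5)=3, m(6)=7, m(7)=0, m(8)=10, m(9)=10, m(10)=6.
m(7) = 0, so (y − 7) divides m(y); m is reducible.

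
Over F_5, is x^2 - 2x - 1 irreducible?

Write f(x) = x^2 - 2x - 1.
Check for roots in F_5: f(0) = 4; f(1) = 3; f(2) = 4; f(3) = 2; f(4) = 2.
No roots. A degree-2 polynomial over a field with no linear factor is irreducible.

Yes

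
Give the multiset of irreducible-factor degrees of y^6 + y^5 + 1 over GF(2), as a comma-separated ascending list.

Write h(y) = y^6 + y^5 + 1.
Roots in GF(2): h(0) = 1; h(1) = 1.
Complete factorization: h(y) = (y^6 + y^5 + 1).
Factor degrees with multiplicity: 6 = 6.

6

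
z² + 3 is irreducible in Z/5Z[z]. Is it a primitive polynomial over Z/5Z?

No

Write f(z) = z² + 3.
|GF(5^2)^×| = 5^2 − 1 = 24. Prime factorization: 24 = 2^3·3.
f is primitive ⇔ z has order 24 in GF(5)[z]/(f), i.e. z^(24/q) ≠ 1 for each prime q | 24.
z^(12) mod f = 4.
z^(8) mod f = 1
Since z^(8) = 1, the order of z divides 8 < 24; not primitive.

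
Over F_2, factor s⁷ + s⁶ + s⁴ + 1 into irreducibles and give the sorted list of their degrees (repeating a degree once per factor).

Write g(s) = s⁷ + s⁶ + s⁴ + 1.
Roots in F_2: g(0) = 1; g(1) = 0 → root.
Linear factors from roots: (s + 1).
Complete factorization: g(s) = (s + 1)·(s² + s + 1)·(s⁴ + s³ + 1).
Factor degrees with multiplicity: 1 + 2 + 4 = 7.

1, 2, 4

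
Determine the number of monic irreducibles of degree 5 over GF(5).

The number of monic irreducibles of degree 5 over GF(5) is (1/5)·Σ_{d∣5} μ(5/d) 5^d.
Divisors of 5: 1, 5; μ(5/d) for each: -1, 1.
Σ = − 5^1 + 5^5 = 3120.
N = 3120/5 = 624.

624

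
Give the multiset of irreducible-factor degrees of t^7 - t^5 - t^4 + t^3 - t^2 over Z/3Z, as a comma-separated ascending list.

1, 1, 1, 2, 2

Write h(t) = t^7 - t^5 - t^4 + t^3 - t^2.
Roots in Z/3Z: h(0) = 0 → root; h(1) = 2; h(2) = 0 → root.
Linear factors from roots: (t), (t + 1).
Complete factorization: h(t) = (t + 1)·(t)^2·(t^2 + 1)·(t^2 - t - 1).
Factor degrees with multiplicity: 1 + 1 + 1 + 2 + 2 = 7.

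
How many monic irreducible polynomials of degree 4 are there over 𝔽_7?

588

x^(7^4) − x is the product of all monic irreducibles of degree dividing 4; Möbius inversion gives N = (1/4) Σ μ(4/d)·7^d.
Divisors of 4: 1, 2, 4; μ(4/d) for each: 0, -1, 1.
Σ = − 7^2 + 7^4 = 2352.
N = 2352/4 = 588.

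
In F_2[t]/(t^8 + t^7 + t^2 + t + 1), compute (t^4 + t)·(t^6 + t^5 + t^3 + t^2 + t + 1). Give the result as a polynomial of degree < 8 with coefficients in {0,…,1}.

t^5 + t^4 + t

Multiply in F_2[t]: (t^4 + t)·(t^6 + t^5 + t^3 + t^2 + t + 1) = t^10 + t^9 + t^5 + t^3 + t^2 + t.
Reduce using t^8 ≡ t^7 + t^2 + t + 1 (mod t^8 + t^7 + t^2 + t + 1).
Reduced: t^5 + t^4 + t.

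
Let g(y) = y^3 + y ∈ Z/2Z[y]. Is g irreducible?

No

Check for roots in Z/2Z: g(0) = 0 → root; g(1) = 0 → root.
g(0) = 0, so (y) divides g(y); g is reducible.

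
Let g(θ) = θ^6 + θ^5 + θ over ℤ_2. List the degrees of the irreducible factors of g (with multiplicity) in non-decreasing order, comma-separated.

1, 2, 3

Roots in ℤ_2: g(0) = 0 → root; g(1) = 1.
Linear factors from roots: (θ).
Complete factorization: g(θ) = (θ)·(θ^2 + θ + 1)·(θ^3 + θ + 1).
Factor degrees with multiplicity: 1 + 2 + 3 = 6.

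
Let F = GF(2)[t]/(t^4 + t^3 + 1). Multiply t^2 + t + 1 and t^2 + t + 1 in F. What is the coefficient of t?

Multiply in GF(2)[t]: (t^2 + t + 1)·(t^2 + t + 1) = t^4 + t^2 + 1.
Reduce using t^4 ≡ t^3 + 1 (mod t^4 + t^3 + 1).
Reduced: t^3 + t^2.

0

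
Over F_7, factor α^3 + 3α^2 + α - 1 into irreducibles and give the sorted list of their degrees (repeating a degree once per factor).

Write g(α) = α^3 + 3α^2 + α - 1.
Linear factors from roots: (α - 2), (α - 3), (α + 1).
Complete factorization: g(α) = (α + 1)·(α - 3)·(α - 2).
Factor degrees with multiplicity: 1 + 1 + 1 = 3.

1, 1, 1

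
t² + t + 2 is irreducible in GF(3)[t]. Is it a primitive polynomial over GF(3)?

Yes

Write f(t) = t² + t + 2.
|GF(3^2)^×| = 3^2 − 1 = 8. Prime factorization: 8 = 2^3.
f is primitive ⇔ t has order 8 in GF(3)[t]/(f), i.e. t^(8/q) ≠ 1 for each prime q | 8.
t^(4) mod f = 2.
None equal 1, so t has full order 8; f is primitive.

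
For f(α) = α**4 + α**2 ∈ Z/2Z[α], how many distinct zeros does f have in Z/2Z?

2

Evaluate at each of the 2 elements of Z/2Z:
f(0) = 0 → root; f(1) = 0 → root.
Roots: {0, 1}.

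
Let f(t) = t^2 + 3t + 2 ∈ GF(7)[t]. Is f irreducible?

No

Check for roots in GF(7): f(0) = 2; f(1) = 6; f(2) = 5; f(3) = 6; f(4) = 2; f(5) = 0 → root; f(6) = 0 → root.
f(5) = 0, so (t − 5) divides f(t); f is reducible.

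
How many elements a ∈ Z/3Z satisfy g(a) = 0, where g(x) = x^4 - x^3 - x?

Evaluate at each of the 3 elements of Z/3Z:
g(0) = 0 → root; g(1) = 2; g(2) = 0 → root.
Roots: {0, 2}.

2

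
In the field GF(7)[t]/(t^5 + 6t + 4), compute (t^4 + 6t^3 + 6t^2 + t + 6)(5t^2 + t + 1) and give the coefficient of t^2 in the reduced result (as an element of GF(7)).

Multiply in GF(7)[t]: (t^4 + 6t^3 + 6t^2 + t + 6)·(5t^2 + t + 1) = 5t^6 + 3t^5 + 2t^4 + 3t^3 + 2t^2 + 6.
Reduce using t^5 ≡ t + 3 (mod t^5 + 6t + 4).
Reduced: 2t^4 + 3t^3 + 4t + 1.

0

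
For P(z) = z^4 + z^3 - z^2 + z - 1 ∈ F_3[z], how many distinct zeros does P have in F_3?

1

Evaluate at each of the 3 elements of F_3:
P(0) = 2; P(1) = 1; P(2) = 0 → root.
Roots: {2}.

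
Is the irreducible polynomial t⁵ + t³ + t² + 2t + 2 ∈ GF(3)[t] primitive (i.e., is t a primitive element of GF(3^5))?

Write f(t) = t⁵ + t³ + t² + 2t + 2.
|GF(3^5)^×| = 3^5 − 1 = 242. Prime factorization: 242 = 2·11^2.
f is primitive ⇔ t has order 242 in GF(3)[t]/(f), i.e. t^(242/q) ≠ 1 for each prime q | 242.
t^(121) mod f = 1
t^(22) mod f = 2t + 1.
Since t^(121) = 1, the order of t divides 121 < 242; not primitive.

No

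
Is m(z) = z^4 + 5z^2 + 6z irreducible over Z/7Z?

Check for roots in Z/7Z: m(0) = 0 → root; m(1) = 5; m(2) = 6; m(3) = 4; m(4) = 3; m(5) = 3; m(6) = 0 → root.
m(0) = 0, so (z) divides m(z); m is reducible.

No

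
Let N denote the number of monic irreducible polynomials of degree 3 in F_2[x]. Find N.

2

Gauss's count: N_{2}(3) = (1/3) Σ_{d|3} μ(3/d)·2^d.
Divisors of 3: 1, 3; μ(3/d) for each: -1, 1.
Σ = − 2^1 + 2^3 = 6.
N = 6/3 = 2.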